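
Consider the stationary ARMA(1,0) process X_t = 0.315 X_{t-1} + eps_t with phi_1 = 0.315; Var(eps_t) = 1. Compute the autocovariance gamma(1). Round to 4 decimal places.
\gamma(1) = 0.3497

Multiply the model equation by X_{t-k} and take expectations. With theta_0 = psi_0 = 1 and psi_j the MA(infinity) weights, this gives
  gamma(k) - sum_i phi_i gamma(k-i) = c_k,
  c_k = sigma^2 * sum_{j=k..q} theta_j psi_{j-k}   (c_k = 0 for k > q),
using gamma(-m) = gamma(m).
Pure AR (q = 0): c_0 = sigma^2 = 1, c_k = 0 for k >= 1.
Equations for k = 0 and k = 1 (AR order 1):
  gamma(0) = phi_1 gamma(1) + c_0
  gamma(1) = phi_1 gamma(0) + c_1
Substituting the second into the first: gamma(0) (1 - phi_1^2) = c_0 + phi_1 c_1, so
  gamma(0) = c_0 / (1 - phi_1^2) = 1 / (1 - (0.315)^2) = 1 / 0.900775 = 1.110155.
  gamma(1) = phi_1 gamma(0) = (0.315)(1.110155) = 0.349699.
Therefore gamma(1) = 0.3497 (to 4 decimal places).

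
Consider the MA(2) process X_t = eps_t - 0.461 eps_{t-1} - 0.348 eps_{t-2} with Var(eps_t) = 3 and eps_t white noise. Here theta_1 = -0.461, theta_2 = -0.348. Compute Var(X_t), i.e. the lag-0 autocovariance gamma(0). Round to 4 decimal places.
\gamma(0) = 4.0009

For an MA(q) process X_t = eps_t + sum_i theta_i eps_{t-i} with
Var(eps_t) = sigma^2, the variance is
  gamma(0) = sigma^2 * (1 + sum_i theta_i^2).
  sum_i theta_i^2 = (-0.461)^2 + (-0.348)^2 = 0.212521 + 0.121104 = 0.333625.
  gamma(0) = 3 * (1 + 0.333625) = 3 * 1.333625 = 4.000875, which rounds to 4.0009.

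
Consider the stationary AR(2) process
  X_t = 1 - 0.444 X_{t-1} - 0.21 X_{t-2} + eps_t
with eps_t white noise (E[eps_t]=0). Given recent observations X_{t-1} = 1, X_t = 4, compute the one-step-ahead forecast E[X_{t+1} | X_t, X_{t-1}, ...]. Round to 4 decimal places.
E[X_{t+1} \mid \mathcal F_t] = -0.9860

For an AR(p) model X_t = c + sum_i phi_i X_{t-i} + eps_t, the
one-step-ahead conditional mean is
  E[X_{t+1} | X_t, ...] = c + sum_i phi_i X_{t+1-i}.
Substitute known values:
  E[X_{t+1} | ...] = 1 + (-0.444) * (4) + (-0.21) * (1)
                   = -0.9860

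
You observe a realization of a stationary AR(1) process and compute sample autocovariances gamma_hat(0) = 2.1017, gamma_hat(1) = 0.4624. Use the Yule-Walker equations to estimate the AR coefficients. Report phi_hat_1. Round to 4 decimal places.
\hat\phi_{1} = 0.2200

The Yule-Walker equations for an AR(p) process read, in matrix form,
  Gamma_p phi = r_p,   with   (Gamma_p)_{ij} = gamma(|i - j|),
                       (r_p)_i = gamma(i),   i,j = 1..p.
Substitute the sample gammas (Toeplitz matrix and right-hand side of size 1):
  Gamma_p = [[2.1017]]
  r_p     = [0.4624]
With p = 1 this is the single equation gamma(0) phi_1 = gamma(1):
  phi_hat_1 = gamma(1) / gamma(0) = 0.4624 / 2.1017 = 0.2200.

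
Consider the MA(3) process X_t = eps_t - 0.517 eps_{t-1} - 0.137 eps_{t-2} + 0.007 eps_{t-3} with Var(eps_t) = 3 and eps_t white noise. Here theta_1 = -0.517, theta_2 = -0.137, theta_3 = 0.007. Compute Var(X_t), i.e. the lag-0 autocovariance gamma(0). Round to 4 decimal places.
\gamma(0) = 3.8583

For an MA(q) process X_t = eps_t + sum_i theta_i eps_{t-i} with
Var(eps_t) = sigma^2, the variance is
  gamma(0) = sigma^2 * (1 + sum_i theta_i^2).
  sum_i theta_i^2 = (-0.517)^2 + (-0.137)^2 + (0.007)^2 = 0.267289 + 0.018769 + 0.000049 = 0.286107.
  gamma(0) = 3 * (1 + 0.286107) = 3 * 1.286107 = 3.858321, which rounds to 3.8583.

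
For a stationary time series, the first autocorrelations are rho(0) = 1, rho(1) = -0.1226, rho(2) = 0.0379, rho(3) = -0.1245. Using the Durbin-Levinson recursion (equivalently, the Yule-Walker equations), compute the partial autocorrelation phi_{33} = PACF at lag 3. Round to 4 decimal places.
\phi_{33} = -0.1190

The PACF at lag k is phi_{kk}, the last component of the solution
to the Yule-Walker system G_k phi = r_k where
  (G_k)_{ij} = rho(|i - j|), (r_k)_i = rho(i), i,j = 1..k.
Equivalently, Durbin-Levinson gives phi_{kk} iteratively:
  phi_{11} = rho(1)
  phi_{kk} = [rho(k) - sum_{j=1..k-1} phi_{k-1,j} rho(k-j)]
            / [1 - sum_{j=1..k-1} phi_{k-1,j} rho(j)],
  phi_{k,j} = phi_{k-1,j} - phi_{kk} phi_{k-1,k-j},  j = 1..k-1.
Step k = 1:
  phi_11 = rho(1) = -0.1226.
Step k = 2:
  phi_22 = [rho(2) - phi_11 rho(1)] / [1 - phi_11 rho(1)] = [0.0379 - (-0.1226)(-0.1226)] / [1 - (-0.1226)(-0.1226)]
         = 0.02286924 / 0.98496924 = 0.023218.
  Update: phi_21 = phi_11 - phi_22 phi_11 = -0.1226 - (0.023218)(-0.1226) = -0.119753.
Step k = 3:
  phi_33 = [rho(3) - phi_21 rho(2) - phi_22 rho(1)] / [1 - phi_21 rho(1) - phi_22 rho(2)]
    numerator   = -0.1245 - (-0.119753)(0.0379) - (0.023218)(-0.1226) = -0.11711479
    denominator = 1 - (-0.119753)(-0.1226) - (0.023218)(0.0379) = 0.98443826
  phi_33 = -0.11711479 / 0.98443826 = -0.119.
Therefore phi_{33} = -0.1190.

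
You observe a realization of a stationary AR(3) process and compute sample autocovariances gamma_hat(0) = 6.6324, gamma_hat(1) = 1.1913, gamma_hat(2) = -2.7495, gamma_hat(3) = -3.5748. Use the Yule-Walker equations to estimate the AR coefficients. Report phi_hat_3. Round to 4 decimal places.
\hat\phi_{3} = -0.4560

The Yule-Walker equations for an AR(p) process read, in matrix form,
  Gamma_p phi = r_p,   with   (Gamma_p)_{ij} = gamma(|i - j|),
                       (r_p)_i = gamma(i),   i,j = 1..p.
Substitute the sample gammas (Toeplitz matrix and right-hand side of size 3):
  Gamma_p = [[6.6324, 1.1913, -2.7495], [1.1913, 6.6324, 1.1913], [-2.7495, 1.1913, 6.6324]]
  r_p     = [1.1913, -2.7495, -3.5748]
Written out (R1..R3):
  (R1) 6.6324 phi_1 + 1.1913 phi_2 - 2.7495 phi_3 = 1.1913
  (R2) 1.1913 phi_1 + 6.6324 phi_2 + 1.1913 phi_3 = -2.7495
  (R3) -2.7495 phi_1 + 1.1913 phi_2 + 6.6324 phi_3 = -3.5748
Gaussian elimination:
  R2 <- R2 - (1.1913/6.6324) R1 = R2 - (0.179618) R1:  6.418421 phi_2 + 1.68516 phi_3 = -2.963479
  R3 <- R3 - (-2.7495/6.6324) R1 = R3 - (-0.414556) R1:  1.68516 phi_2 + 5.492579 phi_3 = -3.08094
  R3 <- R3 - (1.68516/6.418421) R2 = R3 - (0.262551) R2:  5.050139 phi_3 = -2.302876
Back-substitution:
  phi_hat_3 = -2.302876 / 5.050139 = -0.456003
  phi_hat_2 = (-2.963479 - (1.68516)(-0.456003)) / 6.418421 = -0.341991
  phi_hat_1 = (1.1913 - (1.1913)(-0.341991) - (-2.7495)(-0.456003)) / 6.6324 = 0.052008
So phi_hat = [0.0520, -0.3420, -0.4560].
Therefore phi_hat_3 = -0.4560.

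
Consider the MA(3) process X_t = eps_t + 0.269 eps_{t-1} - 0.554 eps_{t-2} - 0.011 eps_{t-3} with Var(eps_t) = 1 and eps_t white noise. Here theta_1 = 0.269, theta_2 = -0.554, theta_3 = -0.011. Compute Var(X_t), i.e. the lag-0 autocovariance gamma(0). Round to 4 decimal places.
\gamma(0) = 1.3794

For an MA(q) process X_t = eps_t + sum_i theta_i eps_{t-i} with
Var(eps_t) = sigma^2, the variance is
  gamma(0) = sigma^2 * (1 + sum_i theta_i^2).
  sum_i theta_i^2 = (0.269)^2 + (-0.554)^2 + (-0.011)^2 = 0.072361 + 0.306916 + 0.000121 = 0.379398.
  gamma(0) = 1 * (1 + 0.379398) = 1 * 1.379398 = 1.379398, which rounds to 1.3794.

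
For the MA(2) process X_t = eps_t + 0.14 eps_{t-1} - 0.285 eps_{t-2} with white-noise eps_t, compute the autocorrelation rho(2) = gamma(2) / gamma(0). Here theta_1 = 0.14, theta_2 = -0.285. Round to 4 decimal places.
\rho(2) = -0.2589

For an MA(q) process with theta_0 = 1, the autocovariance is
  gamma(k) = sigma^2 * sum_{i=0..q-k} theta_i * theta_{i+k},
and rho(k) = gamma(k) / gamma(0). Sigma^2 cancels.
  numerator   = (1)*(-0.285) = -0.285.
  denominator = (1)^2 + (0.14)^2 + (-0.285)^2 = 1.100825.
  rho(2) = -0.285 / 1.100825 = -0.2589.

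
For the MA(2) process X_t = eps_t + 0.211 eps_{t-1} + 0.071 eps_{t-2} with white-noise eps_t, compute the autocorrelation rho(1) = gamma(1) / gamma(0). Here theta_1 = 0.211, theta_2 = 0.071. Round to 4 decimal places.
\rho(1) = 0.2153

For an MA(q) process with theta_0 = 1, the autocovariance is
  gamma(k) = sigma^2 * sum_{i=0..q-k} theta_i * theta_{i+k},
and rho(k) = gamma(k) / gamma(0). Sigma^2 cancels.
  numerator   = (1)*(0.211) + (0.211)*(0.071) = 0.225981.
  denominator = (1)^2 + (0.211)^2 + (0.071)^2 = 1.049562.
  rho(1) = 0.225981 / 1.049562 = 0.2153.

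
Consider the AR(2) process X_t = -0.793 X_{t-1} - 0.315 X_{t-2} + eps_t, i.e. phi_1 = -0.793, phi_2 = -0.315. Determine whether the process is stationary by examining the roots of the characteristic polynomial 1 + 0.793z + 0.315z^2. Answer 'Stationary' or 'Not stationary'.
\text{Stationary}

The AR(p) characteristic polynomial is P(z) = 1 + 0.793z + 0.315z^2.
Stationarity requires all roots to lie outside the unit circle, i.e. |z| > 1 for every root.
Set 1 + (0.793) z + (0.315) z^2 = 0, i.e. a z^2 + b z + c = 0 with a = 0.315, b = 0.793, c = 1.
Discriminant D = b^2 - 4ac = (0.793)^2 - 4*(0.315)*1 = 0.628849 - (1.26) = -0.631151.
D < 0, so the roots are the complex-conjugate pair z = (-b +/- i sqrt(-D)) / (2a) = -1.2587 +/- 1.261i.
For a conjugate pair |z|^2 = z * conj(z) = (product of roots) = c/a = 1/(0.315) = 3.174603, so |z| = sqrt(3.174603) = 1.7817 for both roots.
Moduli of all roots: 1.7817, 1.7817.
All moduli strictly greater than 1? Yes.
Verdict: Stationary.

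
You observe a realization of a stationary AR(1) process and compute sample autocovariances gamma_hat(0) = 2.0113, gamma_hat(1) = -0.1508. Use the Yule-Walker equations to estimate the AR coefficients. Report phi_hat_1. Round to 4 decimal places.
\hat\phi_{1} = -0.0750

The Yule-Walker equations for an AR(p) process read, in matrix form,
  Gamma_p phi = r_p,   with   (Gamma_p)_{ij} = gamma(|i - j|),
                       (r_p)_i = gamma(i),   i,j = 1..p.
Substitute the sample gammas (Toeplitz matrix and right-hand side of size 1):
  Gamma_p = [[2.0113]]
  r_p     = [-0.1508]
With p = 1 this is the single equation gamma(0) phi_1 = gamma(1):
  phi_hat_1 = gamma(1) / gamma(0) = -0.1508 / 2.0113 = -0.0750.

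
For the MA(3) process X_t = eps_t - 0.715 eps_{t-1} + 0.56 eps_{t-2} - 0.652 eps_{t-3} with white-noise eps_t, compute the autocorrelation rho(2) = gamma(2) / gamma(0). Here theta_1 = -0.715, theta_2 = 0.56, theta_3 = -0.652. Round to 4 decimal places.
\rho(2) = 0.4561

For an MA(q) process with theta_0 = 1, the autocovariance is
  gamma(k) = sigma^2 * sum_{i=0..q-k} theta_i * theta_{i+k},
and rho(k) = gamma(k) / gamma(0). Sigma^2 cancels.
  numerator   = (1)*(0.56) + (-0.715)*(-0.652) = 1.02618.
  denominator = (1)^2 + (-0.715)^2 + (0.56)^2 + (-0.652)^2 = 2.249929.
  rho(2) = 1.02618 / 2.249929 = 0.4561.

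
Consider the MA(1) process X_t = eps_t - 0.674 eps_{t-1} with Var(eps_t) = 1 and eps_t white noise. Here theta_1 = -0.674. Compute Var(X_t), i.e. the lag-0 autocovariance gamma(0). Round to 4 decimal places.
\gamma(0) = 1.4543

For an MA(q) process X_t = eps_t + sum_i theta_i eps_{t-i} with
Var(eps_t) = sigma^2, the variance is
  gamma(0) = sigma^2 * (1 + sum_i theta_i^2).
  sum_i theta_i^2 = (-0.674)^2 = 0.454276.
  gamma(0) = 1 * (1 + 0.454276) = 1 * 1.454276 = 1.454276, which rounds to 1.4543.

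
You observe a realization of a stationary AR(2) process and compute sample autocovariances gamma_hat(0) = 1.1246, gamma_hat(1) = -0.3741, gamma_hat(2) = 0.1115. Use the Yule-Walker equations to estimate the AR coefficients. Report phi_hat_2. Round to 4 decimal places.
\hat\phi_{2} = -0.0129

The Yule-Walker equations for an AR(p) process read, in matrix form,
  Gamma_p phi = r_p,   with   (Gamma_p)_{ij} = gamma(|i - j|),
                       (r_p)_i = gamma(i),   i,j = 1..p.
Substitute the sample gammas (Toeplitz matrix and right-hand side of size 2):
  Gamma_p = [[1.1246, -0.3741], [-0.3741, 1.1246]]
  r_p     = [-0.3741, 0.1115]
Written out:
  1.1246 phi_1 - 0.3741 phi_2 = -0.3741
  -0.3741 phi_1 + 1.1246 phi_2 = 0.1115
Solve by Cramer's rule:
  det = gamma(0)^2 - gamma(1)^2 = (1.1246)^2 - (-0.3741)^2 = 1.26472516 - 0.13995081 = 1.12477435
  phi_hat_1 = [gamma(1) gamma(0) - gamma(1) gamma(2)] / det = [(-0.3741)(1.1246) - (-0.3741)(0.1115)] / 1.12477435 = -0.37900071 / 1.12477435 = -0.337
  phi_hat_2 = [gamma(0) gamma(2) - gamma(1)^2] / det = [(1.1246)(0.1115) - (-0.3741)^2] / 1.12477435 = -0.01455791 / 1.12477435 = -0.0129
So phi_hat = [-0.3370, -0.0129].
Therefore phi_hat_2 = -0.0129.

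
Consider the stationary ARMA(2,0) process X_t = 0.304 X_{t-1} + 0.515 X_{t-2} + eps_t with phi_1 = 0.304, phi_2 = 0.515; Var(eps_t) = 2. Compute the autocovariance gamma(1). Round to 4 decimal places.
\gamma(1) = 2.8102

Multiply the model equation by X_{t-k} and take expectations. With theta_0 = psi_0 = 1 and psi_j the MA(infinity) weights, this gives
  gamma(k) - sum_i phi_i gamma(k-i) = c_k,
  c_k = sigma^2 * sum_{j=k..q} theta_j psi_{j-k}   (c_k = 0 for k > q),
using gamma(-m) = gamma(m).
Pure AR (q = 0): c_0 = sigma^2 = 2, c_k = 0 for k >= 1.
Equations for k = 0, 1, 2 (AR order 2, c_2 = 0):
  (E0) gamma(0) = phi_1 gamma(1) + phi_2 gamma(2) + c_0
  (E1) gamma(1) = phi_1 gamma(0) + phi_2 gamma(1) + c_1
  (E2) gamma(2) = phi_1 gamma(1) + phi_2 gamma(0)
From (E1): gamma(1) = A gamma(0) + B with
  A = phi_1 / (1 - phi_2) = 0.304 / 0.485 = 0.626804,   B = c_1 / (1 - phi_2) = 0 / 0.485 = 0.
Insert (E2) into (E0): gamma(0) (1 - phi_2^2) = phi_1 (1 + phi_2) gamma(1) + c_0.
  phi_1 (1 + phi_2) = (0.304)(1.515) = 0.46056,   1 - phi_2^2 = 0.734775.
Replace gamma(1) by A gamma(0) + B and collect gamma(0):
  gamma(0) [0.734775 - (0.46056)(0.626804)] = c_0 = 2
  gamma(0) * 0.446094 = 2
  gamma(0) = 2 / 0.446094 = 4.483359.
  gamma(1) = A gamma(0) = (0.626804)(4.483359) = 2.810188.
Therefore gamma(1) = 2.8102 (to 4 decimal places).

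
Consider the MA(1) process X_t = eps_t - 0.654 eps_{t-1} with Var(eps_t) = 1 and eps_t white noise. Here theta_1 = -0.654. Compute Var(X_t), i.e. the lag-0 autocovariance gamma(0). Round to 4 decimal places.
\gamma(0) = 1.4277

For an MA(q) process X_t = eps_t + sum_i theta_i eps_{t-i} with
Var(eps_t) = sigma^2, the variance is
  gamma(0) = sigma^2 * (1 + sum_i theta_i^2).
  sum_i theta_i^2 = (-0.654)^2 = 0.427716.
  gamma(0) = 1 * (1 + 0.427716) = 1 * 1.427716 = 1.427716, which rounds to 1.4277.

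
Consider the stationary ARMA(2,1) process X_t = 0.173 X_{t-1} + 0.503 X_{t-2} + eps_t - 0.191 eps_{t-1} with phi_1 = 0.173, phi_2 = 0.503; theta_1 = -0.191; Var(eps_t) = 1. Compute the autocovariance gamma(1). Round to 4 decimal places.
\gamma(1) = 0.0948

Multiply the model equation by X_{t-k} and take expectations. With theta_0 = psi_0 = 1 and psi_j the MA(infinity) weights, this gives
  gamma(k) - sum_i phi_i gamma(k-i) = c_k,
  c_k = sigma^2 * sum_{j=k..q} theta_j psi_{j-k}   (c_k = 0 for k > q),
using gamma(-m) = gamma(m).
psi-weights needed (psi_j = theta_j + sum_i phi_i psi_{j-i}):
  psi_1 = theta_1 + phi_1 = -0.191 + (0.173) = -0.018
Right-hand sides:
  c_0 = sigma^2 (1 + theta_1 psi_1) = 1 * (1 + (-0.191)(-0.018)) = 1 * 1.003438 = 1.003438
  c_1 = sigma^2 theta_1 = 1 * (-0.191) = -0.191
  c_2 = 0
Equations for k = 0, 1, 2 (AR order 2, c_2 = 0):
  (E0) gamma(0) = phi_1 gamma(1) + phi_2 gamma(2) + c_0
  (E1) gamma(1) = phi_1 gamma(0) + phi_2 gamma(1) + c_1
  (E2) gamma(2) = phi_1 gamma(1) + phi_2 gamma(0)
From (E1): gamma(1) = A gamma(0) + B with
  A = phi_1 / (1 - phi_2) = 0.173 / 0.497 = 0.348089,   B = c_1 / (1 - phi_2) = -0.191 / 0.497 = -0.384306.
Insert (E2) into (E0): gamma(0) (1 - phi_2^2) = phi_1 (1 + phi_2) gamma(1) + c_0.
  phi_1 (1 + phi_2) = (0.173)(1.503) = 0.260019,   1 - phi_2^2 = 0.746991.
Replace gamma(1) by A gamma(0) + B and collect gamma(0):
  gamma(0) [0.746991 - (0.260019)(0.348089)] = (0.260019)(-0.384306) + 1.003438
  gamma(0) * 0.656481 = 0.903511
  gamma(0) = 0.903511 / 0.656481 = 1.376294.
  gamma(1) = A gamma(0) + B = (0.348089)(1.376294) + (-0.384306) = 0.094766.
Therefore gamma(1) = 0.0948 (to 4 decimal places).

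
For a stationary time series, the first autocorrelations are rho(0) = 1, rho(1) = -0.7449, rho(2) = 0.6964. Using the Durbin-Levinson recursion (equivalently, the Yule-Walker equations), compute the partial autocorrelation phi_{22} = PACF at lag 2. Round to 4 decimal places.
\phi_{22} = 0.3179

The PACF at lag k is phi_{kk}, the last component of the solution
to the Yule-Walker system G_k phi = r_k where
  (G_k)_{ij} = rho(|i - j|), (r_k)_i = rho(i), i,j = 1..k.
Equivalently, Durbin-Levinson gives phi_{kk} iteratively:
  phi_{11} = rho(1)
  phi_{kk} = [rho(k) - sum_{j=1..k-1} phi_{k-1,j} rho(k-j)]
            / [1 - sum_{j=1..k-1} phi_{k-1,j} rho(j)],
  phi_{k,j} = phi_{k-1,j} - phi_{kk} phi_{k-1,k-j},  j = 1..k-1.
Step k = 1:
  phi_11 = rho(1) = -0.7449.
Step k = 2:
  phi_22 = [rho(2) - phi_11 rho(1)] / [1 - phi_11 rho(1)] = [0.6964 - (-0.7449)(-0.7449)] / [1 - (-0.7449)(-0.7449)]
         = 0.14152399 / 0.44512399 = 0.3179.
Therefore phi_{22} = 0.3179.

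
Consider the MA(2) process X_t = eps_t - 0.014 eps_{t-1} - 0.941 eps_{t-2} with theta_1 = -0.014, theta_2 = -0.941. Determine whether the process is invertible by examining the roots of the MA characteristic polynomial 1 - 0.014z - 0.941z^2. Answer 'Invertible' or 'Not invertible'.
\text{Invertible}

The MA(q) characteristic polynomial is P(z) = 1 - 0.014z - 0.941z^2.
Invertibility requires all roots to lie outside the unit circle, i.e. |z| > 1 for every root.
Set 1 + (-0.014) z + (-0.941) z^2 = 0, i.e. a z^2 + b z + c = 0 with a = -0.941, b = -0.014, c = 1.
Discriminant D = b^2 - 4ac = (-0.014)^2 - 4*(-0.941)*1 = 0.000196 - (-3.764) = 3.764196.
D >= 0, so the roots are real: z = (-b +/- sqrt(D)) / (2a) = (0.014 +/- 1.940154) / (-1.882).
  z_1 = (0.014 + 1.940154) / (-1.882) = -1.0383,   |z_1| = 1.0383.
  z_2 = (0.014 - 1.940154) / (-1.882) = 1.0235,   |z_2| = 1.0235.
Moduli of all roots: 1.0383, 1.0235.
All moduli strictly greater than 1? Yes.
Verdict: Invertible.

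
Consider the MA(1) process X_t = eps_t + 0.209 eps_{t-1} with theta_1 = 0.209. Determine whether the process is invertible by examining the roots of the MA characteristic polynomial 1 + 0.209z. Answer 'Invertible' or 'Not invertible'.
\text{Invertible}

The MA(q) characteristic polynomial is P(z) = 1 + 0.209z.
Invertibility requires all roots to lie outside the unit circle, i.e. |z| > 1 for every root.
This is linear in z: 1 + (0.209) z = 0  =>  z = -1/(0.209) = -4.784689,  |z| = 4.784689.
Moduli of all roots: 4.7847.
All moduli strictly greater than 1? Yes.
Verdict: Invertible.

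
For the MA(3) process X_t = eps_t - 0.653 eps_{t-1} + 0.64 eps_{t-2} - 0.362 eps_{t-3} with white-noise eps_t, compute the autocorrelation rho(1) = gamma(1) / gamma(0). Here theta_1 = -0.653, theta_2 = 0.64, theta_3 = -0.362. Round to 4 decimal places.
\rho(1) = -0.6622

For an MA(q) process with theta_0 = 1, the autocovariance is
  gamma(k) = sigma^2 * sum_{i=0..q-k} theta_i * theta_{i+k},
and rho(k) = gamma(k) / gamma(0). Sigma^2 cancels.
  numerator   = (1)*(-0.653) + (-0.653)*(0.64) + (0.64)*(-0.362) = -1.3026.
  denominator = (1)^2 + (-0.653)^2 + (0.64)^2 + (-0.362)^2 = 1.967053.
  rho(1) = -1.3026 / 1.967053 = -0.6622.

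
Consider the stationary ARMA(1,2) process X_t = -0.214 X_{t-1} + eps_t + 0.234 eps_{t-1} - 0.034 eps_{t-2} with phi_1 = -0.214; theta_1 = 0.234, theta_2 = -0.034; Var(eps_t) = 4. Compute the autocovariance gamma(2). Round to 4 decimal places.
\gamma(2) = -0.1522

Multiply the model equation by X_{t-k} and take expectations. With theta_0 = psi_0 = 1 and psi_j the MA(infinity) weights, this gives
  gamma(k) - sum_i phi_i gamma(k-i) = c_k,
  c_k = sigma^2 * sum_{j=k..q} theta_j psi_{j-k}   (c_k = 0 for k > q),
using gamma(-m) = gamma(m).
psi-weights needed (psi_j = theta_j + sum_i phi_i psi_{j-i}):
  psi_1 = theta_1 + phi_1 = 0.234 + (-0.214) = 0.02
  psi_2 = theta_2 + phi_1 psi_1 = -0.034 + (-0.214)(0.02) = -0.03828
Right-hand sides:
  c_0 = sigma^2 (1 + theta_1 psi_1 + theta_2 psi_2) = 4 * (1 + (0.234)(0.02) + (-0.034)(-0.03828)) = 4 * 1.005982 = 4.023926
  c_1 = sigma^2 (theta_1 + theta_2 psi_1) = 4 * (0.234 + (-0.034)(0.02)) = 0.93328
  c_2 = sigma^2 theta_2 = 4 * (-0.034) = -0.136
Equations for k = 0 and k = 1 (AR order 1):
  gamma(0) = phi_1 gamma(1) + c_0
  gamma(1) = phi_1 gamma(0) + c_1
Substituting the second into the first: gamma(0) (1 - phi_1^2) = c_0 + phi_1 c_1, so
  gamma(0) = (c_0 + phi_1 c_1) / (1 - phi_1^2) = (4.023926 + (-0.214)(0.93328)) / (1 - (-0.214)^2) = 3.824204 / 0.954204 = 4.007743.
  gamma(1) = phi_1 gamma(0) + c_1 = (-0.214)(4.007743) + (0.93328) = 0.075623.
For k = 2: gamma(2) = phi_1 gamma(1) + c_2
  = (-0.214)(0.075623) + (-0.136) = -0.152183.
Therefore gamma(2) = -0.1522 (to 4 decimal places).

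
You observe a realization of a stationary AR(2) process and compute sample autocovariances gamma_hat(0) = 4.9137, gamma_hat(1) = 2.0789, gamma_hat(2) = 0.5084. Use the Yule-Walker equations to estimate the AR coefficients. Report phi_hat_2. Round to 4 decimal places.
\hat\phi_{2} = -0.0920

The Yule-Walker equations for an AR(p) process read, in matrix form,
  Gamma_p phi = r_p,   with   (Gamma_p)_{ij} = gamma(|i - j|),
                       (r_p)_i = gamma(i),   i,j = 1..p.
Substitute the sample gammas (Toeplitz matrix and right-hand side of size 2):
  Gamma_p = [[4.9137, 2.0789], [2.0789, 4.9137]]
  r_p     = [2.0789, 0.5084]
Written out:
  4.9137 phi_1 + 2.0789 phi_2 = 2.0789
  2.0789 phi_1 + 4.9137 phi_2 = 0.5084
Solve by Cramer's rule:
  det = gamma(0)^2 - gamma(1)^2 = (4.9137)^2 - (2.0789)^2 = 24.14444769 - 4.32182521 = 19.82262248
  phi_hat_1 = [gamma(1) gamma(0) - gamma(1) gamma(2)] / det = [(2.0789)(4.9137) - (2.0789)(0.5084)] / 19.82262248 = 9.15817817 / 19.82262248 = 0.462
  phi_hat_2 = [gamma(0) gamma(2) - gamma(1)^2] / det = [(4.9137)(0.5084) - (2.0789)^2] / 19.82262248 = -1.82370013 / 19.82262248 = -0.092
So phi_hat = [0.4620, -0.0920].
Therefore phi_hat_2 = -0.0920.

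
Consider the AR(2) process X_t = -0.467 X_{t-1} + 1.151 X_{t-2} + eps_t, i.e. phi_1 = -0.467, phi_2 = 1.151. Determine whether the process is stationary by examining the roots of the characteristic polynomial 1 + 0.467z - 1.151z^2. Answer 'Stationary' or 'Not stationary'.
\text{Not stationary}

The AR(p) characteristic polynomial is P(z) = 1 + 0.467z - 1.151z^2.
Stationarity requires all roots to lie outside the unit circle, i.e. |z| > 1 for every root.
Set 1 + (0.467) z + (-1.151) z^2 = 0, i.e. a z^2 + b z + c = 0 with a = -1.151, b = 0.467, c = 1.
Discriminant D = b^2 - 4ac = (0.467)^2 - 4*(-1.151)*1 = 0.218089 - (-4.604) = 4.822089.
D >= 0, so the roots are real: z = (-b +/- sqrt(D)) / (2a) = (-0.467 +/- 2.195926) / (-2.302).
  z_1 = (-0.467 + 2.195926) / (-2.302) = -0.7511,   |z_1| = 0.7511.
  z_2 = (-0.467 - 2.195926) / (-2.302) = 1.1568,   |z_2| = 1.1568.
Moduli of all roots: 0.7511, 1.1568.
All moduli strictly greater than 1? No.
Verdict: Not stationary.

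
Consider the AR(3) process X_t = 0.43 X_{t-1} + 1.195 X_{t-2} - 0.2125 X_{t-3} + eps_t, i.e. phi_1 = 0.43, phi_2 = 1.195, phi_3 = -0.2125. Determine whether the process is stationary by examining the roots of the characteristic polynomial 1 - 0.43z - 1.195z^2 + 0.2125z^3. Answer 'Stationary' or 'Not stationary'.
\text{Not stationary}

The AR(p) characteristic polynomial is P(z) = 1 - 0.43z - 1.195z^2 + 0.2125z^3.
Stationarity requires all roots to lie outside the unit circle, i.e. |z| > 1 for every root.
Degree 3: look for a simple real root z0 first, then factor out (1 - z/z0) and solve the remaining quadratic.
Testing z0 = 0.8: P(0.8) = 1 + (-0.43)(0.8) + (-1.195)(0.8)^2 + (0.2125)(0.8)^3
  = 1 + (-0.344) + (-0.7648) + (0.1088) = 0.  So z_0 = 0.8 is a root, |z_0| = 0.8.
Divide out the factor (1 - 1.25 z) = (1 - z/z0) (since 1/z0 = 1.25):
  P(z) = (1 - 1.25 z)(1 + (0.82) z + (-0.17) z^2)
  [check: z-coef 0.82 - (1.25) = -0.43; z^2-coef -0.17 - (1.25)(0.82) = -1.195; z^3-coef -(1.25)(-0.17) = 0.2125.]
Remaining roots from the quadratic factor 1 + (0.82) z + (-0.17) z^2:
  Set 1 + (0.82) z + (-0.17) z^2 = 0, i.e. a z^2 + b z + c = 0 with a = -0.17, b = 0.82, c = 1.
  Discriminant D = b^2 - 4ac = (0.82)^2 - 4*(-0.17)*1 = 0.6724 - (-0.68) = 1.3524.
  D >= 0, so the roots are real: z = (-b +/- sqrt(D)) / (2a) = (-0.82 +/- 1.162927) / (-0.34).
    z_1 = (-0.82 + 1.162927) / (-0.34) = -1.0086,   |z_1| = 1.0086.
    z_2 = (-0.82 - 1.162927) / (-0.34) = 5.8321,   |z_2| = 5.8321.
Moduli of all roots: 0.8000, 1.0086, 5.8321.
All moduli strictly greater than 1? No.
Verdict: Not stationary.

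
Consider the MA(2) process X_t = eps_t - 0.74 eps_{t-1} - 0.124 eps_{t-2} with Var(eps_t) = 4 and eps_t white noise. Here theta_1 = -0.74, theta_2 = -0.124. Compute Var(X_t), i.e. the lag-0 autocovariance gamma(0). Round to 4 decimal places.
\gamma(0) = 6.2519

For an MA(q) process X_t = eps_t + sum_i theta_i eps_{t-i} with
Var(eps_t) = sigma^2, the variance is
  gamma(0) = sigma^2 * (1 + sum_i theta_i^2).
  sum_i theta_i^2 = (-0.74)^2 + (-0.124)^2 = 0.5476 + 0.015376 = 0.562976.
  gamma(0) = 4 * (1 + 0.562976) = 4 * 1.562976 = 6.251904, which rounds to 6.2519.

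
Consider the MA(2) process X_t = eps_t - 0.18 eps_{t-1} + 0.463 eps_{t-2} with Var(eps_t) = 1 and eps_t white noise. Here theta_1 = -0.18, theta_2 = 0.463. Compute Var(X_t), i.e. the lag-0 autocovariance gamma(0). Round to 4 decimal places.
\gamma(0) = 1.2468

For an MA(q) process X_t = eps_t + sum_i theta_i eps_{t-i} with
Var(eps_t) = sigma^2, the variance is
  gamma(0) = sigma^2 * (1 + sum_i theta_i^2).
  sum_i theta_i^2 = (-0.18)^2 + (0.463)^2 = 0.0324 + 0.214369 = 0.246769.
  gamma(0) = 1 * (1 + 0.246769) = 1 * 1.246769 = 1.246769, which rounds to 1.2468.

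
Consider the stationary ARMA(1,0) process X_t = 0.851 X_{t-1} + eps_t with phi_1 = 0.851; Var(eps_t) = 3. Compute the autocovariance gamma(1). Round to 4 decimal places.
\gamma(1) = 9.2567

Multiply the model equation by X_{t-k} and take expectations. With theta_0 = psi_0 = 1 and psi_j the MA(infinity) weights, this gives
  gamma(k) - sum_i phi_i gamma(k-i) = c_k,
  c_k = sigma^2 * sum_{j=k..q} theta_j psi_{j-k}   (c_k = 0 for k > q),
using gamma(-m) = gamma(m).
Pure AR (q = 0): c_0 = sigma^2 = 3, c_k = 0 for k >= 1.
Equations for k = 0 and k = 1 (AR order 1):
  gamma(0) = phi_1 gamma(1) + c_0
  gamma(1) = phi_1 gamma(0) + c_1
Substituting the second into the first: gamma(0) (1 - phi_1^2) = c_0 + phi_1 c_1, so
  gamma(0) = c_0 / (1 - phi_1^2) = 3 / (1 - (0.851)^2) = 3 / 0.275799 = 10.877487.
  gamma(1) = phi_1 gamma(0) = (0.851)(10.877487) = 9.256741.
Therefore gamma(1) = 9.2567 (to 4 decimal places).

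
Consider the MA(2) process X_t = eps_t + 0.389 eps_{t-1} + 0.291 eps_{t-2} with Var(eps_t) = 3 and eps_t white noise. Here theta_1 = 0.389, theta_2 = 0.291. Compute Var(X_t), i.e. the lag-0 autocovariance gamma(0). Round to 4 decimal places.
\gamma(0) = 3.7080

For an MA(q) process X_t = eps_t + sum_i theta_i eps_{t-i} with
Var(eps_t) = sigma^2, the variance is
  gamma(0) = sigma^2 * (1 + sum_i theta_i^2).
  sum_i theta_i^2 = (0.389)^2 + (0.291)^2 = 0.151321 + 0.084681 = 0.236002.
  gamma(0) = 3 * (1 + 0.236002) = 3 * 1.236002 = 3.708006, which rounds to 3.7080.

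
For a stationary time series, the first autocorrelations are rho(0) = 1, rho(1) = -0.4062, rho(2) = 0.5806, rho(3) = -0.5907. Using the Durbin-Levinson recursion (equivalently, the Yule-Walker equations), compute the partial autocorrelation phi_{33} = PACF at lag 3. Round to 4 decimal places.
\phi_{33} = -0.4299

The PACF at lag k is phi_{kk}, the last component of the solution
to the Yule-Walker system G_k phi = r_k where
  (G_k)_{ij} = rho(|i - j|), (r_k)_i = rho(i), i,j = 1..k.
Equivalently, Durbin-Levinson gives phi_{kk} iteratively:
  phi_{11} = rho(1)
  phi_{kk} = [rho(k) - sum_{j=1..k-1} phi_{k-1,j} rho(k-j)]
            / [1 - sum_{j=1..k-1} phi_{k-1,j} rho(j)],
  phi_{k,j} = phi_{k-1,j} - phi_{kk} phi_{k-1,k-j},  j = 1..k-1.
Step k = 1:
  phi_11 = rho(1) = -0.4062.
Step k = 2:
  phi_22 = [rho(2) - phi_11 rho(1)] / [1 - phi_11 rho(1)] = [0.5806 - (-0.4062)(-0.4062)] / [1 - (-0.4062)(-0.4062)]
         = 0.41560156 / 0.83500156 = 0.497725.
  Update: phi_21 = phi_11 - phi_22 phi_11 = -0.4062 - (0.497725)(-0.4062) = -0.204024.
Step k = 3:
  phi_33 = [rho(3) - phi_21 rho(2) - phi_22 rho(1)] / [1 - phi_21 rho(1) - phi_22 rho(2)]
    numerator   = -0.5907 - (-0.204024)(0.5806) - (0.497725)(-0.4062) = -0.27006763
    denominator = 1 - (-0.204024)(-0.4062) - (0.497725)(0.5806) = 0.62814607
  phi_33 = -0.27006763 / 0.62814607 = -0.4299.
Therefore phi_{33} = -0.4299.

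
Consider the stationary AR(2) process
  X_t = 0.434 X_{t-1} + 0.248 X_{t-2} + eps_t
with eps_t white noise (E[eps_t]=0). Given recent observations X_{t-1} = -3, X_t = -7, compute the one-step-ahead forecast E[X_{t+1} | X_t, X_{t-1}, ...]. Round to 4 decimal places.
E[X_{t+1} \mid \mathcal F_t] = -3.7820

For an AR(p) model X_t = c + sum_i phi_i X_{t-i} + eps_t, the
one-step-ahead conditional mean is
  E[X_{t+1} | X_t, ...] = c + sum_i phi_i X_{t+1-i}.
Substitute known values:
  E[X_{t+1} | ...] = (0.434) * (-7) + (0.248) * (-3)
                   = -3.7820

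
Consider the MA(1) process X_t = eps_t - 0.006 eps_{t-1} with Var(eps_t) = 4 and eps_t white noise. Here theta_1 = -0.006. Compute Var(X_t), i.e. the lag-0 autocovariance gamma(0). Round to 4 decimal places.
\gamma(0) = 4.0001

For an MA(q) process X_t = eps_t + sum_i theta_i eps_{t-i} with
Var(eps_t) = sigma^2, the variance is
  gamma(0) = sigma^2 * (1 + sum_i theta_i^2).
  sum_i theta_i^2 = (-0.006)^2 = 0.000036.
  gamma(0) = 4 * (1 + 0.000036) = 4 * 1.000036 = 4.000144, which rounds to 4.0001.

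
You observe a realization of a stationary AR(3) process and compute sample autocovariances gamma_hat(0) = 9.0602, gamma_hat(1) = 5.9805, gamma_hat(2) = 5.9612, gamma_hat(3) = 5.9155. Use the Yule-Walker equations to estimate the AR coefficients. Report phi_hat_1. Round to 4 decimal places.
\hat\phi_{1} = 0.2930

The Yule-Walker equations for an AR(p) process read, in matrix form,
  Gamma_p phi = r_p,   with   (Gamma_p)_{ij} = gamma(|i - j|),
                       (r_p)_i = gamma(i),   i,j = 1..p.
Substitute the sample gammas (Toeplitz matrix and right-hand side of size 3):
  Gamma_p = [[9.0602, 5.9805, 5.9612], [5.9805, 9.0602, 5.9805], [5.9612, 5.9805, 9.0602]]
  r_p     = [5.9805, 5.9612, 5.9155]
Written out (R1..R3):
  (R1) 9.0602 phi_1 + 5.9805 phi_2 + 5.9612 phi_3 = 5.9805
  (R2) 5.9805 phi_1 + 9.0602 phi_2 + 5.9805 phi_3 = 5.9612
  (R3) 5.9612 phi_1 + 5.9805 phi_2 + 9.0602 phi_3 = 5.9155
Gaussian elimination:
  R2 <- R2 - (5.9805/9.0602) R1 = R2 - (0.660085) R1:  5.112563 phi_2 + 2.045603 phi_3 = 2.013563
  R3 <- R3 - (5.9612/9.0602) R1 = R3 - (0.657955) R1:  2.045603 phi_2 + 5.138001 phi_3 = 1.980603
  R3 <- R3 - (2.045603/5.112563) R2 = R3 - (0.400113) R2:  4.319529 phi_3 = 1.17495
Back-substitution:
  phi_hat_3 = 1.17495 / 4.319529 = 0.272009
  phi_hat_2 = (2.013563 - (2.045603)(0.272009)) / 5.112563 = 0.285012
  phi_hat_1 = (5.9805 - (5.9805)(0.285012) - (5.9612)(0.272009)) / 9.0602 = 0.292983
So phi_hat = [0.2930, 0.2850, 0.2720].
Therefore phi_hat_1 = 0.2930.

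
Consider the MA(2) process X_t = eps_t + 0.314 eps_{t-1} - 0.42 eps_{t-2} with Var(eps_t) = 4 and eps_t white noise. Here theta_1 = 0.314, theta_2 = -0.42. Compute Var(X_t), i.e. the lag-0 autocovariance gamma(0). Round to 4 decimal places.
\gamma(0) = 5.1000

For an MA(q) process X_t = eps_t + sum_i theta_i eps_{t-i} with
Var(eps_t) = sigma^2, the variance is
  gamma(0) = sigma^2 * (1 + sum_i theta_i^2).
  sum_i theta_i^2 = (0.314)^2 + (-0.42)^2 = 0.098596 + 0.1764 = 0.274996.
  gamma(0) = 4 * (1 + 0.274996) = 4 * 1.274996 = 5.099984, which rounds to 5.1000.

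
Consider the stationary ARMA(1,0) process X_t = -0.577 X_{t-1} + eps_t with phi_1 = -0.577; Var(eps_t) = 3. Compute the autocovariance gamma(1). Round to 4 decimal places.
\gamma(1) = -2.5949

Multiply the model equation by X_{t-k} and take expectations. With theta_0 = psi_0 = 1 and psi_j the MA(infinity) weights, this gives
  gamma(k) - sum_i phi_i gamma(k-i) = c_k,
  c_k = sigma^2 * sum_{j=k..q} theta_j psi_{j-k}   (c_k = 0 for k > q),
using gamma(-m) = gamma(m).
Pure AR (q = 0): c_0 = sigma^2 = 3, c_k = 0 for k >= 1.
Equations for k = 0 and k = 1 (AR order 1):
  gamma(0) = phi_1 gamma(1) + c_0
  gamma(1) = phi_1 gamma(0) + c_1
Substituting the second into the first: gamma(0) (1 - phi_1^2) = c_0 + phi_1 c_1, so
  gamma(0) = c_0 / (1 - phi_1^2) = 3 / (1 - (-0.577)^2) = 3 / 0.667071 = 4.497272.
  gamma(1) = phi_1 gamma(0) = (-0.577)(4.497272) = -2.594926.
Therefore gamma(1) = -2.5949 (to 4 decimal places).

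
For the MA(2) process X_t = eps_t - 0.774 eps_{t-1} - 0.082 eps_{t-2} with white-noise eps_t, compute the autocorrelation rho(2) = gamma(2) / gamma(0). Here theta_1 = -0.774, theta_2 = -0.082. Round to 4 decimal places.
\rho(2) = -0.0511

For an MA(q) process with theta_0 = 1, the autocovariance is
  gamma(k) = sigma^2 * sum_{i=0..q-k} theta_i * theta_{i+k},
and rho(k) = gamma(k) / gamma(0). Sigma^2 cancels.
  numerator   = (1)*(-0.082) = -0.082.
  denominator = (1)^2 + (-0.774)^2 + (-0.082)^2 = 1.6058.
  rho(2) = -0.082 / 1.6058 = -0.0511.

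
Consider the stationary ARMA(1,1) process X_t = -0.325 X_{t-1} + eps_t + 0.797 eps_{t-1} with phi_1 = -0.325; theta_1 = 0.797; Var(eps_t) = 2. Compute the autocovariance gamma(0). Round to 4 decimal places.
\gamma(0) = 2.4982

Multiply the model equation by X_{t-k} and take expectations. With theta_0 = psi_0 = 1 and psi_j the MA(infinity) weights, this gives
  gamma(k) - sum_i phi_i gamma(k-i) = c_k,
  c_k = sigma^2 * sum_{j=k..q} theta_j psi_{j-k}   (c_k = 0 for k > q),
using gamma(-m) = gamma(m).
psi-weights needed (psi_j = theta_j + sum_i phi_i psi_{j-i}):
  psi_1 = theta_1 + phi_1 = 0.797 + (-0.325) = 0.472
Right-hand sides:
  c_0 = sigma^2 (1 + theta_1 psi_1) = 2 * (1 + (0.797)(0.472)) = 2 * 1.376184 = 2.752368
  c_1 = sigma^2 theta_1 = 2 * (0.797) = 1.594
  c_2 = 0
Equations for k = 0 and k = 1 (AR order 1):
  gamma(0) = phi_1 gamma(1) + c_0
  gamma(1) = phi_1 gamma(0) + c_1
Substituting the second into the first: gamma(0) (1 - phi_1^2) = c_0 + phi_1 c_1, so
  gamma(0) = (c_0 + phi_1 c_1) / (1 - phi_1^2) = (2.752368 + (-0.325)(1.594)) / (1 - (-0.325)^2) = 2.234318 / 0.894375 = 2.498189.
Therefore gamma(0) = 2.4982 (to 4 decimal places).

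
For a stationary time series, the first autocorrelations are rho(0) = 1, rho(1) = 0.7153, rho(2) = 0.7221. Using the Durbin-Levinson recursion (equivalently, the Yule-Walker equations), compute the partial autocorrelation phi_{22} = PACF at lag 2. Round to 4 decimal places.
\phi_{22} = 0.4309

The PACF at lag k is phi_{kk}, the last component of the solution
to the Yule-Walker system G_k phi = r_k where
  (G_k)_{ij} = rho(|i - j|), (r_k)_i = rho(i), i,j = 1..k.
Equivalently, Durbin-Levinson gives phi_{kk} iteratively:
  phi_{11} = rho(1)
  phi_{kk} = [rho(k) - sum_{j=1..k-1} phi_{k-1,j} rho(k-j)]
            / [1 - sum_{j=1..k-1} phi_{k-1,j} rho(j)],
  phi_{k,j} = phi_{k-1,j} - phi_{kk} phi_{k-1,k-j},  j = 1..k-1.
Step k = 1:
  phi_11 = rho(1) = 0.7153.
Step k = 2:
  phi_22 = [rho(2) - phi_11 rho(1)] / [1 - phi_11 rho(1)] = [0.7221 - (0.7153)(0.7153)] / [1 - (0.7153)(0.7153)]
         = 0.21044591 / 0.48834591 = 0.4309.
Therefore phi_{22} = 0.4309.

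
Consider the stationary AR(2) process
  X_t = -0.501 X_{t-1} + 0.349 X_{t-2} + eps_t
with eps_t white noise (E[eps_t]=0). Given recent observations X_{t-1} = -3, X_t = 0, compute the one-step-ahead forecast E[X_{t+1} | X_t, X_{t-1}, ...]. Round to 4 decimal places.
E[X_{t+1} \mid \mathcal F_t] = -1.0470

For an AR(p) model X_t = c + sum_i phi_i X_{t-i} + eps_t, the
one-step-ahead conditional mean is
  E[X_{t+1} | X_t, ...] = c + sum_i phi_i X_{t+1-i}.
Substitute known values:
  E[X_{t+1} | ...] = (-0.501) * (0) + (0.349) * (-3)
                   = -1.0470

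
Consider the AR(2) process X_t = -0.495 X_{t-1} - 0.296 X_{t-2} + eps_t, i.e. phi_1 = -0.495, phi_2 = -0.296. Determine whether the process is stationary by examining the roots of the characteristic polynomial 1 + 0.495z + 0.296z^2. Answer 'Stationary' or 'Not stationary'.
\text{Stationary}

The AR(p) characteristic polynomial is P(z) = 1 + 0.495z + 0.296z^2.
Stationarity requires all roots to lie outside the unit circle, i.e. |z| > 1 for every root.
Set 1 + (0.495) z + (0.296) z^2 = 0, i.e. a z^2 + b z + c = 0 with a = 0.296, b = 0.495, c = 1.
Discriminant D = b^2 - 4ac = (0.495)^2 - 4*(0.296)*1 = 0.245025 - (1.184) = -0.938975.
D < 0, so the roots are the complex-conjugate pair z = (-b +/- i sqrt(-D)) / (2a) = -0.8361 +/- 1.6368i.
For a conjugate pair |z|^2 = z * conj(z) = (product of roots) = c/a = 1/(0.296) = 3.378378, so |z| = sqrt(3.378378) = 1.838 for both roots.
Moduli of all roots: 1.8380, 1.8380.
All moduli strictly greater than 1? Yes.
Verdict: Stationary.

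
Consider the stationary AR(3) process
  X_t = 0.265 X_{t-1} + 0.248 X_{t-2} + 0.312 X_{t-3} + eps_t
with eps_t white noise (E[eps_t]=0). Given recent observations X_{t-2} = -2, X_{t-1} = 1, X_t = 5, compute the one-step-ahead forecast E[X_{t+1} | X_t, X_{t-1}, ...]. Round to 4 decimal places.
E[X_{t+1} \mid \mathcal F_t] = 0.9490

For an AR(p) model X_t = c + sum_i phi_i X_{t-i} + eps_t, the
one-step-ahead conditional mean is
  E[X_{t+1} | X_t, ...] = c + sum_i phi_i X_{t+1-i}.
Substitute known values:
  E[X_{t+1} | ...] = (0.265) * (5) + (0.248) * (1) + (0.312) * (-2)
                   = 0.9490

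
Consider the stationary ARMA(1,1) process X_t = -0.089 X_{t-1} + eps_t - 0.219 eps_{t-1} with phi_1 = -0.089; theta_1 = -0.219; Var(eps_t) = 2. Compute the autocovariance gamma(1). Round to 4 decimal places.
\gamma(1) = -0.6330

Multiply the model equation by X_{t-k} and take expectations. With theta_0 = psi_0 = 1 and psi_j the MA(infinity) weights, this gives
  gamma(k) - sum_i phi_i gamma(k-i) = c_k,
  c_k = sigma^2 * sum_{j=k..q} theta_j psi_{j-k}   (c_k = 0 for k > q),
using gamma(-m) = gamma(m).
psi-weights needed (psi_j = theta_j + sum_i phi_i psi_{j-i}):
  psi_1 = theta_1 + phi_1 = -0.219 + (-0.089) = -0.308
Right-hand sides:
  c_0 = sigma^2 (1 + theta_1 psi_1) = 2 * (1 + (-0.219)(-0.308)) = 2 * 1.067452 = 2.134904
  c_1 = sigma^2 theta_1 = 2 * (-0.219) = -0.438
  c_2 = 0
Equations for k = 0 and k = 1 (AR order 1):
  gamma(0) = phi_1 gamma(1) + c_0
  gamma(1) = phi_1 gamma(0) + c_1
Substituting the second into the first: gamma(0) (1 - phi_1^2) = c_0 + phi_1 c_1, so
  gamma(0) = (c_0 + phi_1 c_1) / (1 - phi_1^2) = (2.134904 + (-0.089)(-0.438)) / (1 - (-0.089)^2) = 2.173886 / 0.992079 = 2.191243.
  gamma(1) = phi_1 gamma(0) + c_1 = (-0.089)(2.191243) + (-0.438) = -0.633021.
Therefore gamma(1) = -0.6330 (to 4 decimal places).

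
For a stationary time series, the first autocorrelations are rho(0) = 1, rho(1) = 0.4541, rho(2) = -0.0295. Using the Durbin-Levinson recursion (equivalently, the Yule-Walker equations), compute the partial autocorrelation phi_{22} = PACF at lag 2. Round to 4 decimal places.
\phi_{22} = -0.2969

The PACF at lag k is phi_{kk}, the last component of the solution
to the Yule-Walker system G_k phi = r_k where
  (G_k)_{ij} = rho(|i - j|), (r_k)_i = rho(i), i,j = 1..k.
Equivalently, Durbin-Levinson gives phi_{kk} iteratively:
  phi_{11} = rho(1)
  phi_{kk} = [rho(k) - sum_{j=1..k-1} phi_{k-1,j} rho(k-j)]
            / [1 - sum_{j=1..k-1} phi_{k-1,j} rho(j)],
  phi_{k,j} = phi_{k-1,j} - phi_{kk} phi_{k-1,k-j},  j = 1..k-1.
Step k = 1:
  phi_11 = rho(1) = 0.4541.
Step k = 2:
  phi_22 = [rho(2) - phi_11 rho(1)] / [1 - phi_11 rho(1)] = [-0.0295 - (0.4541)(0.4541)] / [1 - (0.4541)(0.4541)]
         = -0.23570681 / 0.79379319 = -0.2969.
Therefore phi_{22} = -0.2969.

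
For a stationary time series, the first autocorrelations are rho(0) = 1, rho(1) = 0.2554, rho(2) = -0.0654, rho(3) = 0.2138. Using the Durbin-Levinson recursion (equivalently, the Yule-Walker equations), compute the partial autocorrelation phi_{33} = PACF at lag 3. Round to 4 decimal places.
\phi_{33} = 0.2930

The PACF at lag k is phi_{kk}, the last component of the solution
to the Yule-Walker system G_k phi = r_k where
  (G_k)_{ij} = rho(|i - j|), (r_k)_i = rho(i), i,j = 1..k.
Equivalently, Durbin-Levinson gives phi_{kk} iteratively:
  phi_{11} = rho(1)
  phi_{kk} = [rho(k) - sum_{j=1..k-1} phi_{k-1,j} rho(k-j)]
            / [1 - sum_{j=1..k-1} phi_{k-1,j} rho(j)],
  phi_{k,j} = phi_{k-1,j} - phi_{kk} phi_{k-1,k-j},  j = 1..k-1.
Step k = 1:
  phi_11 = rho(1) = 0.2554.
Step k = 2:
  phi_22 = [rho(2) - phi_11 rho(1)] / [1 - phi_11 rho(1)] = [-0.0654 - (0.2554)(0.2554)] / [1 - (0.2554)(0.2554)]
         = -0.13062916 / 0.93477084 = -0.139745.
  Update: phi_21 = phi_11 - phi_22 phi_11 = 0.2554 - (-0.139745)(0.2554) = 0.291091.
Step k = 3:
  phi_33 = [rho(3) - phi_21 rho(2) - phi_22 rho(1)] / [1 - phi_21 rho(1) - phi_22 rho(2)]
    numerator   = 0.2138 - (0.291091)(-0.0654) - (-0.139745)(0.2554) = 0.2685281
    denominator = 1 - (0.291091)(0.2554) - (-0.139745)(-0.0654) = 0.91651612
  phi_33 = 0.2685281 / 0.91651612 = 0.293.
Therefore phi_{33} = 0.2930.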